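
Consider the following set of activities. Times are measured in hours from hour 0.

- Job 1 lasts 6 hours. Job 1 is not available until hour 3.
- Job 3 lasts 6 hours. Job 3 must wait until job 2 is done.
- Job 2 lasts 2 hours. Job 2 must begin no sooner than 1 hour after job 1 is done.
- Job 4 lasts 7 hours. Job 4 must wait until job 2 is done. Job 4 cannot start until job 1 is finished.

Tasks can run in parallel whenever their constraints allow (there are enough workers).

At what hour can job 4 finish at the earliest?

19

Job 1 cannot begin until its own release at hour 3. It runs from hour 3 to 3 + 6 = hour 9.
Job 2 waits on job 1 (finishes hour 9, plus 1-hour gap → hour 10), so it starts at hour 10 and finishes at 10 + 2 = hour 12.
Job 4 needs all of job 2 (finishes hour 12); job 1 (finishes hour 9). That puts its earliest start at hour 12; it finishes at 12 + 7 = hour 19.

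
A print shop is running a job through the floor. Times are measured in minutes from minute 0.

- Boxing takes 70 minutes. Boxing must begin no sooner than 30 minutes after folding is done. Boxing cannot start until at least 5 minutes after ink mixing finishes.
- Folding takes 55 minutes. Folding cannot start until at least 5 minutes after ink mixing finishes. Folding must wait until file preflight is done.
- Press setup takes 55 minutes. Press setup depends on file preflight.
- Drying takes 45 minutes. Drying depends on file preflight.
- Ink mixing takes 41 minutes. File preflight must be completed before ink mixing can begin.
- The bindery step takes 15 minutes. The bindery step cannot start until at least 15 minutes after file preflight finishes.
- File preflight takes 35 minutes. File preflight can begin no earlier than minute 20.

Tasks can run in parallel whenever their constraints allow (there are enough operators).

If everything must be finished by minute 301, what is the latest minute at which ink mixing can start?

To finish by minute 301, boxing (duration 70) must start no later than minute 231.
Since boxing (must start by minute 231, minus 30-minute gap → minute 201) depends on it, folding must finish by minute 201. Backing off its 55-minute duration gives a latest start of minute 146.
Ink mixing must finish in time for folding (must start by minute 146, minus 5-minute gap → minute 141); boxing (must start by minute 231, minus 5-minute gap → minute 226). The tightest is minute 141, so ink mixing must start by 141 − 41 = minute 100.

100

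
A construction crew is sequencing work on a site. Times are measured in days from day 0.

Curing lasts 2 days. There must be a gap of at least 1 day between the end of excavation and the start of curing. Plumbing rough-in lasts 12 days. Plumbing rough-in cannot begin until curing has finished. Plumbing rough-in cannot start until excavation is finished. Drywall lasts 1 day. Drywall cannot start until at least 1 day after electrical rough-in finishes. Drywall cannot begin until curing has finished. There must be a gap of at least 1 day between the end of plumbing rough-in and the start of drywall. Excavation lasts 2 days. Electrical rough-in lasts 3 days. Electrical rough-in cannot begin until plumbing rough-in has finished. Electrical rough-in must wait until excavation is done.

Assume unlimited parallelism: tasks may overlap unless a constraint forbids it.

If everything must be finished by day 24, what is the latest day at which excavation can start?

2

Drywall must finish by day 24; it takes 1 day, so it must start by 24 − 1 = day 23.
Electrical rough-in must finish before drywall (must start by day 23, minus 1-day gap → day 22). With a 3-day duration, electrical rough-in must start by 22 − 3 = day 19.
Plumbing rough-in feeds electrical rough-in (must start by day 19); drywall (must start by day 23, minus 1-day gap → day 22). Taking the minimum, plumbing rough-in must finish by day 19 and start by 19 − 12 = day 7.
Curing must finish in time for plumbing rough-in (must start by day 7); drywall (must start by day 23). The tightest is day 7, so curing must start by 7 − 2 = day 5.
Excavation must finish in time for curing (must start by day 5, minus 1-day gap → day 4); plumbing rough-in (must start by day 7); electrical rough-in (must start by day 19). The tightest is day 4, so excavation must start by 4 − 2 = day 2.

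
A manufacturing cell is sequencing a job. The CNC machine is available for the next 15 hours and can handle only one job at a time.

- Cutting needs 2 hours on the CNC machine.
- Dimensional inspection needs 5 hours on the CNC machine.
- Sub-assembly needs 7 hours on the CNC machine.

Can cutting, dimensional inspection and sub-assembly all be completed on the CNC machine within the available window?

Yes

Running back to back, the jobs need 2 + 5 + 7 = 14 hours on the CNC machine.
Since 14 ≤ 15, they fit within the window.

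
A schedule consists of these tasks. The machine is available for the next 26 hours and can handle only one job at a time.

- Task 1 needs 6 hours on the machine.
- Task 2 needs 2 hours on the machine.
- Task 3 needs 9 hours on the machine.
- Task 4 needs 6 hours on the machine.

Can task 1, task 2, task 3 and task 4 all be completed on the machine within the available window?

Running back to back, the jobs need 6 + 2 + 9 + 6 = 23 hours on the machine.
Since 23 ≤ 26, they fit within the window.

Yes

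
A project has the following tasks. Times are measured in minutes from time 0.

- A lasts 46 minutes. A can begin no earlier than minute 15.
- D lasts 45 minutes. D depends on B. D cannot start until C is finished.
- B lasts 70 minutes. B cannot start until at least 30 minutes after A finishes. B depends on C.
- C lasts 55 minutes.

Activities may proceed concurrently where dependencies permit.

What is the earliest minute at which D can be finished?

C can start immediately at minute 0; it finishes at minute 55.
A cannot begin until its own release at minute 15. It runs from minute 15 to 15 + 46 = minute 61.
B has to wait for A (finishes minute 61, plus 30-minute gap → minute 91); C (finishes minute 55). The latest of these is minute 91, so B runs minute 91 to 91 + 70 = minute 161.
D has to wait for B (finishes minute 161); C (finishes minute 55). The latest of these is minute 161, so D runs minute 161 to 161 + 45 = minute 206.

206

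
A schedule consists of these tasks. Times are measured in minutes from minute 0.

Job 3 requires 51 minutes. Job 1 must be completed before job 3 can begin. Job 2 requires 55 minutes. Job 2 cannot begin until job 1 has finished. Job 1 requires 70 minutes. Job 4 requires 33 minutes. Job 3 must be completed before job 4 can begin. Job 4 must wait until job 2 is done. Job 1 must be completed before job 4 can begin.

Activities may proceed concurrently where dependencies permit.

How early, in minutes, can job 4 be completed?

Job 1 has no prerequisites, so it starts at minute 0 and finishes at minute 70.
Job 3 waits on job 1 (finishes minute 70), so it starts at minute 70 and finishes at 70 + 51 = minute 121.
After job 1 (finishes minute 70), job 2 can start at minute 70 and finishes at minute 125.
For job 4: job 3 (finishes minute 121); job 2 (finishes minute 125); job 1 (finishes minute 70). Taking the maximum gives a start of minute 125, and it finishes at 125 + 33 = minute 158.

158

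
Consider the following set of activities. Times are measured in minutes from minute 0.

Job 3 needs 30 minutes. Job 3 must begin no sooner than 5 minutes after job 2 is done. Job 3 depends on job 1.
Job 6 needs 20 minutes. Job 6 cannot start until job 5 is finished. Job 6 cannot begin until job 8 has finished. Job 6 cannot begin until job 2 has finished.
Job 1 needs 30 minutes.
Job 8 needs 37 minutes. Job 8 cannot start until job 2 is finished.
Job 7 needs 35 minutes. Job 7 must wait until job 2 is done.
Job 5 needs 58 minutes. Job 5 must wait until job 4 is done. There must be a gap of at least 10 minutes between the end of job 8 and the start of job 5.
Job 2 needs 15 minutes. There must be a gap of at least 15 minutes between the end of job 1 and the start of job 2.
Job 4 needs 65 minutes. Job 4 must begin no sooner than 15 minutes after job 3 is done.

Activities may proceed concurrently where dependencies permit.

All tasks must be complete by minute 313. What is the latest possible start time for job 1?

To finish by minute 313, job 6 (duration 20) must start no later than minute 293.
Since job 6 (must start by minute 293) depends on it, job 5 must finish by minute 293. Backing off its 58-minute duration gives a latest start of minute 235.
Job 4 has to be done before job 5 (must start by minute 235). That means finishing by minute 235, i.e. starting by 235 − 65 = minute 170.
Job 3 must finish before job 4 (must start by minute 170, minus 15-minute gap → minute 155). With a 30-minute duration, job 3 must start by 155 − 30 = minute 125.
Job 7 must finish by minute 313; it takes 35 minutes, so it must start by 313 − 35 = minute 278.
Job 8 must finish in time for job 5 (must start by minute 235, minus 10-minute gap → minute 225); job 6 (must start by minute 293). The tightest is minute 225, so job 8 must start by 225 − 37 = minute 188.
Job 2 must finish in time for job 3 (must start by minute 125, minus 5-minute gap → minute 120); job 6 (must start by minute 293); job 7 (must start by minute 278); job 8 (must start by minute 188). The tightest is minute 120, so job 2 must start by 120 − 15 = minute 105.
Job 1 feeds job 2 (must start by minute 105, minus 15-minute gap → minute 90); job 3 (must start by minute 125). Taking the minimum, job 1 must finish by minute 90 and start by 90 − 30 = minute 60.

60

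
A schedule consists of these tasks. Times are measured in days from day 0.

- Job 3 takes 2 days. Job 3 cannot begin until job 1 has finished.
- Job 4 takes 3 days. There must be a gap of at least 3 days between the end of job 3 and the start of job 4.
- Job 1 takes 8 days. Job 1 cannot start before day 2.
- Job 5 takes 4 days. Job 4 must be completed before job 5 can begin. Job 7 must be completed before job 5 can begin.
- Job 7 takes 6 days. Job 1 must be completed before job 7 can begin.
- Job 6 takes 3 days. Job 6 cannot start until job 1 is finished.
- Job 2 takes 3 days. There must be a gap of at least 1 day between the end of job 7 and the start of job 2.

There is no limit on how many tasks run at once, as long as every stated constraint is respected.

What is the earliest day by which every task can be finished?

22

Job 1 cannot begin until its own release at day 2. It runs from day 2 to 2 + 8 = day 10.
Job 7 cannot begin until job 1 (finishes day 10). It runs from day 10 to 10 + 6 = day 16.
Job 2 cannot begin until job 7 (finishes day 16, plus 1-day gap → day 17). It runs from day 17 to 17 + 3 = day 20.
After job 1 (finishes day 10), job 6 can start at day 10 and finishes at day 13.
After job 1 (finishes day 10), job 3 can start at day 10 and finishes at day 12.
Job 4 waits on job 3 (finishes day 12, plus 3-day gap → day 15), so it starts at day 15 and finishes at 15 + 3 = day 18.
Job 5 needs all of job 4 (finishes day 18); job 7 (finishes day 16). That puts its earliest start at day 18; it finishes at 18 + 4 = day 22.
All tasks are finished once the last one completes. Finish times: Job 1 at 10, Job 2 at 20, Job 3 at 12, Job 4 at 18, Job 5 at 22, Job 6 at 13, Job 7 at 16. The latest is day 22.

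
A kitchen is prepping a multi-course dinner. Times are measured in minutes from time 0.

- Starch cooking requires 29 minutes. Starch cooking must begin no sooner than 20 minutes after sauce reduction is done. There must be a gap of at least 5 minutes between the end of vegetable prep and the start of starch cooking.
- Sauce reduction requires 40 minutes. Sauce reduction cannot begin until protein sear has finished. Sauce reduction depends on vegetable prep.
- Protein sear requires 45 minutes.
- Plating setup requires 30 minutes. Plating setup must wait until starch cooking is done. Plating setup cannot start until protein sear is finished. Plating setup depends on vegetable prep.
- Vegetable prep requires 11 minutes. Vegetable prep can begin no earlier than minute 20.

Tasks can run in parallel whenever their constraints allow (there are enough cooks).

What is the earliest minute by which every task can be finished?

Vegetable prep cannot begin until its own release at minute 20. It runs from minute 20 to 20 + 11 = minute 31.
Protein sear has no prerequisites, so it starts at minute 0 and finishes at minute 45.
Sauce reduction needs all of protein sear (finishes minute 45); vegetable prep (finishes minute 31). That puts its earliest start at minute 45; it finishes at 45 + 40 = minute 85.
For starch cooking: sauce reduction (finishes minute 85, plus 20-minute gap → minute 105); vegetable prep (finishes minute 31, plus 5-minute gap → minute 36). Taking the maximum gives a start of minute 105, and it finishes at 105 + 29 = minute 134.
Plating setup needs all of starch cooking (finishes minute 134); protein sear (finishes minute 45); vegetable prep (finishes minute 31). That puts its earliest start at minute 134; it finishes at 134 + 30 = minute 164.
All tasks are finished once the last one completes. Finish times: Protein sear at 45, Vegetable prep at 31, Sauce reduction at 85, Starch cooking at 134, Plating setup at 164. The latest is minute 164.

164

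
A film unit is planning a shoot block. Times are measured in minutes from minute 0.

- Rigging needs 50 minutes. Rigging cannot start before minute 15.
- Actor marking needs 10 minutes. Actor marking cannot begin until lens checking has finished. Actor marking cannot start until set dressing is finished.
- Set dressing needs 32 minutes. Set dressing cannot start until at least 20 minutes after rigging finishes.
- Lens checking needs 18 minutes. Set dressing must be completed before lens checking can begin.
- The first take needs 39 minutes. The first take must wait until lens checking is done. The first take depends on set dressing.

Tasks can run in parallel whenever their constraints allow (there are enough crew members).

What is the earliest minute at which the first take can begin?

135

Rigging waits on its own release at minute 15, so it starts at minute 15 and finishes at 15 + 50 = minute 65.
After rigging (finishes minute 65, plus 20-minute gap → minute 85), set dressing can start at minute 85 and finishes at minute 117.
Lens checking cannot begin until set dressing (finishes minute 117). It runs from minute 117 to 117 + 18 = minute 135.
The first take waits on lens checking (finishes minute 135); set dressing (finishes minute 117). The latest of these is minute 135, which is the earliest the first take can start.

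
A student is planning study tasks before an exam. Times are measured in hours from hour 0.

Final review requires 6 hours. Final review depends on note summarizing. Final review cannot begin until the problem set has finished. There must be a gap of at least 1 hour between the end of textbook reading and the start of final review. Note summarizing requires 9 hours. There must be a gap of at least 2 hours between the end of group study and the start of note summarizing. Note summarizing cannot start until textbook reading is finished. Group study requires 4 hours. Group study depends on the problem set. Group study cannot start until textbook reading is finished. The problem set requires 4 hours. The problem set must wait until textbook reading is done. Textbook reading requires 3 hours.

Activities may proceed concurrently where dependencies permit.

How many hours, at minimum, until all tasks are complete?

28

Textbook reading can start immediately at hour 0; it finishes at hour 3.
The problem set cannot begin until textbook reading (finishes hour 3). It runs from hour 3 to 3 + 4 = hour 7.
Group study cannot start until the problem set (finishes hour 7); textbook reading (finishes hour 3). The controlling bound is hour 7, so group study finishes at 7 + 4 = hour 11.
For note summarizing: group study (finishes hour 11, plus 2-hour gap → hour 13); textbook reading (finishes hour 3). Taking the maximum gives a start of hour 13, and it finishes at 13 + 9 = hour 22.
Final review has to wait for note summarizing (finishes hour 22); the problem set (finishes hour 7); textbook reading (finishes hour 3, plus 1-hour gap → hour 4). The latest of these is hour 22, so final review runs hour 22 to 22 + 6 = hour 28.
All tasks are finished once the last one completes. Finish times: Textbook reading at 3, The problem set at 7, Group study at 11, Note summarizing at 22, Final review at 28. The latest is hour 28.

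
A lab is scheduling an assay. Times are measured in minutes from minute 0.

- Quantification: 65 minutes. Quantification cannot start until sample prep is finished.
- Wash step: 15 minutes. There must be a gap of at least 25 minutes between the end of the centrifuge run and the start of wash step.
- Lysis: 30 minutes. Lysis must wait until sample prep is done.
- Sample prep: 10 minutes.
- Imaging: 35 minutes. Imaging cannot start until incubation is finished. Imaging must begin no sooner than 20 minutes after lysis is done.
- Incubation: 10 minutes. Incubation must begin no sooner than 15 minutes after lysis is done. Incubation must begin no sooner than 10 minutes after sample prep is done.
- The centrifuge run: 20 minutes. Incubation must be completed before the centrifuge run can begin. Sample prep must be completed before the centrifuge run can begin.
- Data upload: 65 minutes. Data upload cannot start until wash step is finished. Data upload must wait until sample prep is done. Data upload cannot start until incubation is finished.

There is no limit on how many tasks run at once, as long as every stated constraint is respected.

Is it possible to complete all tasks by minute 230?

Yes

Nothing blocks sample prep, so it runs from minute 0 to minute 10.
Quantification waits on sample prep (finishes minute 10), so it starts at minute 10 and finishes at 10 + 65 = minute 75.
Lysis cannot begin until sample prep (finishes minute 10). It runs from minute 10 to 10 + 30 = minute 40.
Incubation has to wait for lysis (finishes minute 40, plus 15-minute gap → minute 55); sample prep (finishes minute 10, plus 10-minute gap → minute 20). The latest of these is minute 55, so incubation runs minute 55 to 55 + 10 = minute 65.
Imaging needs all of incubation (finishes minute 65); lysis (finishes minute 40, plus 20-minute gap → minute 60). That puts its earliest start at minute 65; it finishes at 65 + 35 = minute 100.
For the centrifuge run: incubation (finishes minute 65); sample prep (finishes minute 10). Taking the maximum gives a start of minute 65, and it finishes at 65 + 20 = minute 85.
After the centrifuge run (finishes minute 85, plus 25-minute gap → minute 110), wash step can start at minute 110 and finishes at minute 125.
Data upload cannot start until wash step (finishes minute 125); sample prep (finishes minute 10); incubation (finishes minute 65). The controlling bound is minute 125, so data upload finishes at 125 + 65 = minute 190.
Every task is finished by minute 190, which is no later than the deadline of 230, so the schedule is feasible.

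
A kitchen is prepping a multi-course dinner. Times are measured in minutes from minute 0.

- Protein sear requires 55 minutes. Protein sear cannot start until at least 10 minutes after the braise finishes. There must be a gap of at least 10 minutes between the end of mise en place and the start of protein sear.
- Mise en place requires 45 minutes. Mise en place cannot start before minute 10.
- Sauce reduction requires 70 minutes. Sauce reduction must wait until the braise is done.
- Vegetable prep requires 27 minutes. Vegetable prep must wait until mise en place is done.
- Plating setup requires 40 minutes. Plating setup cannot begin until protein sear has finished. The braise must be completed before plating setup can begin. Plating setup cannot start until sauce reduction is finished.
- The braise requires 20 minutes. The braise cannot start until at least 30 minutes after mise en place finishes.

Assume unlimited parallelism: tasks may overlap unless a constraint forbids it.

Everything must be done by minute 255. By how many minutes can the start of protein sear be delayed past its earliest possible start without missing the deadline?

Mise en place waits on its own release at minute 10, so it starts at minute 10 and finishes at 10 + 45 = minute 55.
The braise waits on mise en place (finishes minute 55, plus 30-minute gap → minute 85), so it starts at minute 85 and finishes at 85 + 20 = minute 105.
Protein sear has to wait for the braise (finishes minute 105, plus 10-minute gap → minute 115); mise en place (finishes minute 55, plus 10-minute gap → minute 65). The latest of these is minute 115, so protein sear runs minute 115 to 115 + 55 = minute 170.

Working backward from the deadline:
Plating setup has no dependents, so it just needs to finish by minute 255. Starting by 255 − 40 = minute 215 achieves that.
Protein sear feeds into plating setup (must start by minute 215); so protein sear must finish by minute 215 and therefore start by minute 160.
So protein sear can start as early as minute 115 and as late as minute 160, giving 160 − 115 = 45 minutes of slack.

45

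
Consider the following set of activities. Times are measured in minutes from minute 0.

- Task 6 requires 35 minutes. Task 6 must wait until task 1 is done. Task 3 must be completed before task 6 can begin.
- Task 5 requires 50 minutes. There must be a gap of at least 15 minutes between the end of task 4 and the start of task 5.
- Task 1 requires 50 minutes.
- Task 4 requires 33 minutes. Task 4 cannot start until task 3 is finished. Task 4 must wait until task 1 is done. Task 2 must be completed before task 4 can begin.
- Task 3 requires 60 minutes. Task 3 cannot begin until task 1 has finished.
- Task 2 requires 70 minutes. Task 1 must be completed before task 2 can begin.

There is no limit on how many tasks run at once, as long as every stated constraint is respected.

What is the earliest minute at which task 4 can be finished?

153

Nothing blocks task 1, so it runs from minute 0 to minute 50.
After task 1 (finishes minute 50), task 3 can start at minute 50 and finishes at minute 110.
After task 1 (finishes minute 50), task 2 can start at minute 50 and finishes at minute 120.
Task 4 cannot start until task 3 (finishes minute 110); task 1 (finishes minute 50); task 2 (finishes minute 120). The controlling bound is minute 120, so task 4 finishes at 120 + 33 = minute 153.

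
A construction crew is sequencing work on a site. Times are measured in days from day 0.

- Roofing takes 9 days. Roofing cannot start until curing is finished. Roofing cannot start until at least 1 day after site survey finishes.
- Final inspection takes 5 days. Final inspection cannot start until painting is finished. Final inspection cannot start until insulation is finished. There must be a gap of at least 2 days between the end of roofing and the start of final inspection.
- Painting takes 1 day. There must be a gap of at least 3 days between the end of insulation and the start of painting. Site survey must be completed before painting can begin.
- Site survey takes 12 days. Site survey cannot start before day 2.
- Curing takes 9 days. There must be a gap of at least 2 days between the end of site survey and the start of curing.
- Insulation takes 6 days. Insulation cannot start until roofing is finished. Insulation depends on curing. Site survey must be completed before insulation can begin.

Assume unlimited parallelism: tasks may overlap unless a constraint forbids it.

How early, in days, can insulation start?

Site survey waits on its own release at day 2, so it starts at day 2 and finishes at 2 + 12 = day 14.
Curing cannot begin until site survey (finishes day 14, plus 2-day gap → day 16). It runs from day 16 to 16 + 9 = day 25.
Roofing cannot start until curing (finishes day 25); site survey (finishes day 14, plus 1-day gap → day 15). The controlling bound is day 25, so roofing finishes at 25 + 9 = day 34.
Insulation waits on roofing (finishes day 34); curing (finishes day 25); site survey (finishes day 14). The latest of these is day 34, which is the earliest insulation can start.

34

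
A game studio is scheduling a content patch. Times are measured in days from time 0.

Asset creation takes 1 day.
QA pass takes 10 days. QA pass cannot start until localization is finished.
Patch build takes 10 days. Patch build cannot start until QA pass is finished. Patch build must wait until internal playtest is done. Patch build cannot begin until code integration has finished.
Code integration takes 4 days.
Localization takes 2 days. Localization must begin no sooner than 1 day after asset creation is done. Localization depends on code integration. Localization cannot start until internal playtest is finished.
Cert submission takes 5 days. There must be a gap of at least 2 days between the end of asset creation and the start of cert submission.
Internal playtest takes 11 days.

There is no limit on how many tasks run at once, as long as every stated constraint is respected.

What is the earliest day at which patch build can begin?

Nothing blocks internal playtest, so it runs from day 0 to day 11.
Nothing blocks code integration, so it runs from day 0 to day 4.
Asset creation has no prerequisites, so it starts at day 0 and finishes at day 1.
For localization: asset creation (finishes day 1, plus 1-day gap → day 2); code integration (finishes day 4); internal playtest (finishes day 11). Taking the maximum gives a start of day 11, and it finishes at 11 + 2 = day 13.
QA pass waits on localization (finishes day 13), so it starts at day 13 and finishes at 13 + 10 = day 23.
Patch build waits on QA pass (finishes day 23); internal playtest (finishes day 11); code integration (finishes day 4). The latest of these is day 23, which is the earliest patch build can start.

23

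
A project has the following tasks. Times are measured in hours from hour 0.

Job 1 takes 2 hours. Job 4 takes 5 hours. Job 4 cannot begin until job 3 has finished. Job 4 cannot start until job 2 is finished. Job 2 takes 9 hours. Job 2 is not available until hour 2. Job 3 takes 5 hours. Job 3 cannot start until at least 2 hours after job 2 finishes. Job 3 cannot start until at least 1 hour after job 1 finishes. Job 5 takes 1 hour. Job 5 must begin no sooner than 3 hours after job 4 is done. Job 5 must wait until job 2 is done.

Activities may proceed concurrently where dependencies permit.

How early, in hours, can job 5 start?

26

Job 2 waits on its own release at hour 2, so it starts at hour 2 and finishes at 2 + 9 = hour 11.
Nothing blocks job 1, so it runs from hour 0 to hour 2.
Job 3 needs all of job 2 (finishes hour 11, plus 2-hour gap → hour 13); job 1 (finishes hour 2, plus 1-hour gap → hour 3). That puts its earliest start at hour 13; it finishes at 13 + 5 = hour 18.
Job 4 needs all of job 3 (finishes hour 18); job 2 (finishes hour 11). That puts its earliest start at hour 18; it finishes at 18 + 5 = hour 23.
Job 5 waits on job 4 (finishes hour 23, plus 3-hour gap → hour 26); job 2 (finishes hour 11). The latest of these is hour 26, which is the earliest job 5 can start.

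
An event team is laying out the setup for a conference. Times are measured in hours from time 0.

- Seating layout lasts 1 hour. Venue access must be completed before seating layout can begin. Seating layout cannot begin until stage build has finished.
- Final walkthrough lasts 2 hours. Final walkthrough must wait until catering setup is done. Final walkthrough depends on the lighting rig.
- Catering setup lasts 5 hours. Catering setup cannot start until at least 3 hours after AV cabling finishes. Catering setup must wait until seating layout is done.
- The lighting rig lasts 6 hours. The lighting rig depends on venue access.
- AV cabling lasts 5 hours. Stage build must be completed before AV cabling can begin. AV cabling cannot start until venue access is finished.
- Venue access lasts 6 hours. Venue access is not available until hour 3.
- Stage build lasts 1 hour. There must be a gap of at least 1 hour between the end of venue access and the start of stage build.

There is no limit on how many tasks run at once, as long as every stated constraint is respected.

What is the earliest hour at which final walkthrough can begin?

After its own release at hour 3, venue access can start at hour 3 and finishes at hour 9.
The lighting rig waits on venue access (finishes hour 9), so it starts at hour 9 and finishes at 9 + 6 = hour 15.
After venue access (finishes hour 9, plus 1-hour gap → hour 10), stage build can start at hour 10 and finishes at hour 11.
Seating layout has to wait for venue access (finishes hour 9); stage build (finishes hour 11). The latest of these is hour 11, so seating layout runs hour 11 to 11 + 1 = hour 12.
For AV cabling: stage build (finishes hour 11); venue access (finishes hour 9). Taking the maximum gives a start of hour 11, and it finishes at 11 + 5 = hour 16.
Catering setup has to wait for AV cabling (finishes hour 16, plus 3-hour gap → hour 19); seating layout (finishes hour 12). The latest of these is hour 19, so catering setup runs hour 19 to 19 + 5 = hour 24.
Final walkthrough waits on catering setup (finishes hour 24); the lighting rig (finishes hour 15). The latest of these is hour 24, which is the earliest final walkthrough can start.

24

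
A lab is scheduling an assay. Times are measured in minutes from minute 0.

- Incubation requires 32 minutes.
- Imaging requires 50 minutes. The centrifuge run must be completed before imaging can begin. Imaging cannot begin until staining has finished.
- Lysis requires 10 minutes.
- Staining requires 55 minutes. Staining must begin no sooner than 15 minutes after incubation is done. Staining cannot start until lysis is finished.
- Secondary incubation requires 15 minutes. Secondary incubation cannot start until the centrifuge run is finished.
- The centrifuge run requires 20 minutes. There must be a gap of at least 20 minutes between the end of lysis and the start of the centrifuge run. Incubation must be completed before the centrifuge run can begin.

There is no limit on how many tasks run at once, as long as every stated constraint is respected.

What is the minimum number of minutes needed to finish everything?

Incubation has no prerequisites, so it starts at minute 0 and finishes at minute 32.
Lysis can start immediately at minute 0; it finishes at minute 10.
Staining has to wait for incubation (finishes minute 32, plus 15-minute gap → minute 47); lysis (finishes minute 10). The latest of these is minute 47, so staining runs minute 47 to 47 + 55 = minute 102.
The centrifuge run cannot start until lysis (finishes minute 10, plus 20-minute gap → minute 30); incubation (finishes minute 32). The controlling bound is minute 32, so the centrifuge run finishes at 32 + 20 = minute 52.
Imaging has to wait for the centrifuge run (finishes minute 52); staining (finishes minute 102). The latest of these is minute 102, so imaging runs minute 102 to 102 + 50 = minute 152.
Secondary incubation cannot begin until the centrifuge run (finishes minute 52). It runs from minute 52 to 52 + 15 = minute 67.
All tasks are finished once the last one completes. Finish times: Lysis at 10, Incubation at 32, The centrifuge run at 52, Staining at 102, Secondary incubation at 67, Imaging at 152. The latest is minute 152.

152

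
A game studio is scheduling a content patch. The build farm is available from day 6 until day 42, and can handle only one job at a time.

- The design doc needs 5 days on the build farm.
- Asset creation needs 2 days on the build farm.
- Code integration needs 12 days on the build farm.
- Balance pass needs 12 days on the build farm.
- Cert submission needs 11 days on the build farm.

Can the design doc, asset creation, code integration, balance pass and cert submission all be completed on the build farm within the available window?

The build farm window is 42 − 6 = 36 days.
Running back to back, the jobs need 5 + 2 + 12 + 12 + 11 = 42 days on the build farm.
Since 42 > 36, they cannot all fit.

No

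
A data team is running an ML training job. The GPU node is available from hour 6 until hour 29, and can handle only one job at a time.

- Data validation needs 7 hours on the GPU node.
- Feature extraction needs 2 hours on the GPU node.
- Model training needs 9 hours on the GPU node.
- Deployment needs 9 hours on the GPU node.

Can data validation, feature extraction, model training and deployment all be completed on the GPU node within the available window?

No

The GPU node window is 29 − 6 = 23 hours.
Running back to back, the jobs need 7 + 2 + 9 + 9 = 27 hours on the GPU node.
Since 27 > 23, they cannot all fit.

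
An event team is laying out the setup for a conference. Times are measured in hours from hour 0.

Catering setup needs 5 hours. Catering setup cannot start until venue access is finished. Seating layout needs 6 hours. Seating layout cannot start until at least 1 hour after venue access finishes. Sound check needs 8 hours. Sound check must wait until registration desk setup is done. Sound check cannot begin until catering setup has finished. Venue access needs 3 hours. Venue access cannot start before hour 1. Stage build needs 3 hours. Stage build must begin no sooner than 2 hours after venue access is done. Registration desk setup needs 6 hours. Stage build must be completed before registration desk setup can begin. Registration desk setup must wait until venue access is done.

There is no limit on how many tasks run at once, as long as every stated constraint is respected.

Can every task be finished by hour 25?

Venue access waits on its own release at hour 1, so it starts at hour 1 and finishes at 1 + 3 = hour 4.
After venue access (finishes hour 4), catering setup can start at hour 4 and finishes at hour 9.
Seating layout waits on venue access (finishes hour 4, plus 1-hour gap → hour 5), so it starts at hour 5 and finishes at 5 + 6 = hour 11.
Stage build waits on venue access (finishes hour 4, plus 2-hour gap → hour 6), so it starts at hour 6 and finishes at 6 + 3 = hour 9.
For registration desk setup: stage build (finishes hour 9); venue access (finishes hour 4). Taking the maximum gives a start of hour 9, and it finishes at 9 + 6 = hour 15.
For sound check: registration desk setup (finishes hour 15); catering setup (finishes hour 9). Taking the maximum gives a start of hour 15, and it finishes at 15 + 8 = hour 23.
Every task is finished by hour 23, which is no later than the deadline of 25, so the schedule is feasible.

Yes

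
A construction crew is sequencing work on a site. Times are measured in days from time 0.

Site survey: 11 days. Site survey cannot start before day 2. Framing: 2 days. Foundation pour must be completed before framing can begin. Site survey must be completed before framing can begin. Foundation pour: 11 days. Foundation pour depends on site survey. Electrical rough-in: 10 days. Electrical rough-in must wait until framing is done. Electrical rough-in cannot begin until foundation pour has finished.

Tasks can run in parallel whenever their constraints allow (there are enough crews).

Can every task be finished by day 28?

Site survey cannot begin until its own release at day 2. It runs from day 2 to 2 + 11 = day 13.
Foundation pour cannot begin until site survey (finishes day 13). It runs from day 13 to 13 + 11 = day 24.
For framing: foundation pour (finishes day 24); site survey (finishes day 13). Taking the maximum gives a start of day 24, and it finishes at 24 + 2 = day 26.
Electrical rough-in cannot start until framing (finishes day 26); foundation pour (finishes day 24). The controlling bound is day 26, so electrical rough-in finishes at 26 + 10 = day 36.
The earliest everything can be done is day 36, which is after the deadline of 28, so it is not possible.

No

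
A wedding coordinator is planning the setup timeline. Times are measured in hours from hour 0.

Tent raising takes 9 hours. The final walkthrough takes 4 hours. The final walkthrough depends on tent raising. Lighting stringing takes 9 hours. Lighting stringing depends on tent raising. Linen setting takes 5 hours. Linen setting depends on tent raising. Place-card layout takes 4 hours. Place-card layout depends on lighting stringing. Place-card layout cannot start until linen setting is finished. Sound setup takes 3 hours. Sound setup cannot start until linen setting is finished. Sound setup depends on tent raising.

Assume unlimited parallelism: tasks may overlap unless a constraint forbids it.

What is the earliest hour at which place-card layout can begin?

Nothing blocks tent raising, so it runs from hour 0 to hour 9.
Lighting stringing waits on tent raising (finishes hour 9), so it starts at hour 9 and finishes at 9 + 9 = hour 18.
After tent raising (finishes hour 9), linen setting can start at hour 9 and finishes at hour 14.
Place-card layout waits on lighting stringing (finishes hour 18); linen setting (finishes hour 14). The latest of these is hour 18, which is the earliest place-card layout can start.

18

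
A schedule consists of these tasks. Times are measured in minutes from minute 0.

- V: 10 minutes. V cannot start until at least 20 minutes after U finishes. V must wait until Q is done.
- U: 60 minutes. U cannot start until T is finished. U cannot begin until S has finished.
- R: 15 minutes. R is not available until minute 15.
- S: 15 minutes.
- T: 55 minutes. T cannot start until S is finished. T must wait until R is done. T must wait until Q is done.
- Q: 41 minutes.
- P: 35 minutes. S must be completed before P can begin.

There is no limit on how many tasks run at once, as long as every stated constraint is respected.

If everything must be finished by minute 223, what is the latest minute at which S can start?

63

To finish by minute 223, V (duration 10) must start no later than minute 213.
U has to be done before V (must start by minute 213, minus 20-minute gap → minute 193). That means finishing by minute 193, i.e. starting by 193 − 60 = minute 133.
T feeds into U (must start by minute 133); so T must finish by minute 133 and therefore start by minute 78.
P has no dependents, so it just needs to finish by minute 223. Starting by 223 − 35 = minute 188 achieves that.
For S: P (must start by minute 188); T (must start by minute 78); U (must start by minute 133). The most restrictive is minute 78; with a 15-minute duration, S must start by minute 63.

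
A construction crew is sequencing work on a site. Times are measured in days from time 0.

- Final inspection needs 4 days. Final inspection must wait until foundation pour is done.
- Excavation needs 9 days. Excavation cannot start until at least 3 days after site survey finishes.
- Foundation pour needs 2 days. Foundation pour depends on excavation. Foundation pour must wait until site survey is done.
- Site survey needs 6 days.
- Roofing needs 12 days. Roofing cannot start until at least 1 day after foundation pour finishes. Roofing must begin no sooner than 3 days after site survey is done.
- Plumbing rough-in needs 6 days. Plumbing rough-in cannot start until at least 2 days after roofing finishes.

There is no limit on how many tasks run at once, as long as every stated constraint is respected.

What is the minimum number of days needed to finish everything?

Site survey has no prerequisites, so it starts at day 0 and finishes at day 6.
After site survey (finishes day 6, plus 3-day gap → day 9), excavation can start at day 9 and finishes at day 18.
Foundation pour needs all of excavation (finishes day 18); site survey (finishes day 6). That puts its earliest start at day 18; it finishes at 18 + 2 = day 20.
After foundation pour (finishes day 20), final inspection can start at day 20 and finishes at day 24.
For roofing: foundation pour (finishes day 20, plus 1-day gap → day 21); site survey (finishes day 6, plus 3-day gap → day 9). Taking the maximum gives a start of day 21, and it finishes at 21 + 12 = day 33.
After roofing (finishes day 33, plus 2-day gap → day 35), plumbing rough-in can start at day 35 and finishes at day 41.
All tasks are finished once the last one completes. Finish times: Site survey at 6, Excavation at 18, Foundation pour at 20, Roofing at 33, Plumbing rough-in at 41, Final inspection at 24. The latest is day 41.

41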